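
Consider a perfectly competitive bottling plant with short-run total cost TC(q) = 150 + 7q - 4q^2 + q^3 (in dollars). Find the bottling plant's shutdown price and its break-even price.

Shutdown price = $3; break-even price = $42

Shutdown price = min AVC. AVC = 7 - 4q + q^2, with vertex at q = 2 and minimum $3.
ATC = 150/q + 7 - 4q + q^2. Setting dATC/dq = −150/q^2 − 4 + 2q = 0 gives q = 5 (since 2·5^3 − 4·5^2 = 150).
min ATC = 150/5 + 7 − 4·5 + 5^2 = $42. That is the break-even price.
For $3 ≤ P < $42 the firm produces at a loss; below $3 it shuts down.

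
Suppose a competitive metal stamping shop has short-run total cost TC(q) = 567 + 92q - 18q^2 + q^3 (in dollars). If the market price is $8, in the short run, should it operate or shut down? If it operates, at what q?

Strip out fixed cost: VC = 92q - 18q^2 + q^3. Then AVC = 92 - 18q + q^2 and MC = 92 - 36q + 3q^2.
AVC is minimized where dAVC/dq = -18 + 2q = 0, at q = 9; min AVC = 92 - 18·9 + 9^2 = $11.
P = $8 lies below min AVC = $11; no output level covers variable cost.
Best response: produce nothing and absorb the $567 fixed cost.

Shut down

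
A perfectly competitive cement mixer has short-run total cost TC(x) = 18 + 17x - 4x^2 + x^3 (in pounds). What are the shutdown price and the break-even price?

Shutdown price = £13; break-even price = £20

Shutdown price = min AVC. AVC = 17 - 4x + x^2, with vertex at x = 2 and minimum £13.
ATC = 18/x + 17 - 4x + x^2. Setting dATC/dx = −18/x^2 − 4 + 2x = 0 gives x = 3 (since 2·3^3 − 4·3^2 = 18).
min ATC = 18/3 + 17 − 4·3 + 3^2 = £20. That is the break-even price.
For £13 ≤ P < £20 the firm produces at a loss; below £13 it shuts down.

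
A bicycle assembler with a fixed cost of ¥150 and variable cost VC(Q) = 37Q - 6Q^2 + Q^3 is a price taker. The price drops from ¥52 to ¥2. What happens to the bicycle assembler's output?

AVC = 37 - 6Q + Q^2, minimized at Q = 3 where min AVC = ¥28. MC = 37 - 12Q + 3Q^2.
With P = ¥52 above the shutdown price, P = MC gives Q = 5.
At P = ¥2 < min AVC = ¥28, price no longer covers variable cost at any output, so the firm shuts down: Q = 0.

Output falls from 5 to 0 (the firm shuts down)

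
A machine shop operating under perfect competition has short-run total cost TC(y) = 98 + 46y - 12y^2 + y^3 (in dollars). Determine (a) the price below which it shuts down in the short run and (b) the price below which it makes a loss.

AVC = 46 - 12y + y^2; minimized at y = 6, giving min AVC = $10. That is the shutdown price.
ATC = 98/y + 46 - 12y + y^2. Setting dATC/dy = −98/y^2 − 12 + 2y = 0 gives y = 7 (since 2·7^3 − 12·7^2 = 98).
min ATC = 98/7 + 46 − 12·7 + 7^2 = $25. That is the break-even price.
Between these two prices the firm operates at a loss; above $25 it earns a profit.

Shutdown price = $10; break-even price = $25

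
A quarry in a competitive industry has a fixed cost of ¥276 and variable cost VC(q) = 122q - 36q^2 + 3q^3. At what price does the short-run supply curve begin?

Short-run supply begins at min AVC. From VC = 122q - 36q^2 + 3q^3, AVC = 122 - 36q + 3q^2.
At the minimum of AVC, MC = AVC. MC = 122 - 72q + 9q^2; setting MC = AVC gives 6q^2 - 36q = 0, so q = 6. min AVC = 14.
For P < ¥14 the firm produces nothing.

¥14 per unit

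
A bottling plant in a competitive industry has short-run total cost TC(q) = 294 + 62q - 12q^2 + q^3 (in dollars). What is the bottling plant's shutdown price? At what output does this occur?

$26 per unit, at q = 6

Short-run supply begins at min AVC. From VC = 62q - 12q^2 + q^3, AVC = 62 - 12q + q^2.
At the minimum of AVC, MC = AVC. MC = 62 - 24q + 3q^2; setting MC = AVC gives 2q^2 - 12q = 0, so q = 6. min AVC = 26.
The firm shuts down for any P below $26.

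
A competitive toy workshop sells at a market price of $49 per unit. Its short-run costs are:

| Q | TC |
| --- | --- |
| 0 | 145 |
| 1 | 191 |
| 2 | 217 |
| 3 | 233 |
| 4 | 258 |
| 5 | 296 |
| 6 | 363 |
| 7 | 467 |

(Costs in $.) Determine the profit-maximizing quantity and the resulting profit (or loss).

Q = 5; profit = -$51

Tabulate TR − TC: Q=0: -145; Q=1: -142; Q=2: -119; Q=3: -86; Q=4: -62; Q=5: -51; Q=6: -69; Q=7: -124.
Profit is maximized at Q = 5. AVC there is 151/5 = $30.20 ≤ P, so producing beats shutting down (which would give -$145).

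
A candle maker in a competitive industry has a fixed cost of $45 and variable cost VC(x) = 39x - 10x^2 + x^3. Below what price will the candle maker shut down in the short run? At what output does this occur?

$14 per unit, at x = 5

Short-run supply begins at min AVC. From VC = 39x - 10x^2 + x^3, AVC = 39 - 10x + x^2.
At the minimum of AVC, MC = AVC. MC = 39 - 20x + 3x^2; setting MC = AVC gives 2x^2 - 10x = 0, so x = 5. min AVC = 14.
So the shutdown price is $14.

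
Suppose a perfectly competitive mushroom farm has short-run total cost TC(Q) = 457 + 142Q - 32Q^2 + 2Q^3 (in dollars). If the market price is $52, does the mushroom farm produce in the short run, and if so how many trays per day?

Strip out fixed cost: VC = 142Q - 32Q^2 + 2Q^3. Then AVC = 142 - 32Q + 2Q^2 and MC = 142 - 64Q + 6Q^2.
The AVC parabola has its vertex at Q = 32/4 = 8, where AVC = 142 - 32·8 + 2·8^2 = $14.
P = $52 exceeds min AVC = $14, so the firm stays open.
P = MC gives 90 - 64Q + 6Q^2 = 0, with roots 5/3 and 9. Take the larger (rising MC): Q* = 9.
Check: AVC at Q = 9 is $16 ≤ P, so revenue covers variable cost.
Profit = P·Q − TC = 52·9 − 601 = -$133, a loss, but smaller than the $457 fixed cost the firm would lose by shutting down.

Produce at Q = 9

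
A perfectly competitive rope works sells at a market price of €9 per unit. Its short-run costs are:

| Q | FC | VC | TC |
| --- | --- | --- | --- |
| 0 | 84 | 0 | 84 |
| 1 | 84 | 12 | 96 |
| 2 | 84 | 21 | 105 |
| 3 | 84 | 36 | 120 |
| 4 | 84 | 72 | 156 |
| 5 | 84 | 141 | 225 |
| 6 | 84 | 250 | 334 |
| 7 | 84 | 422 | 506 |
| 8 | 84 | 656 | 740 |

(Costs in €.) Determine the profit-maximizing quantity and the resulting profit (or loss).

Tabulate TR − TC: Q=0: -84; Q=1: -87; Q=2: -87; Q=3: -93; Q=4: -120; Q=5: -180; Q=6: -280; Q=7: -443; Q=8: -668.
Profit is highest at Q = 0. Equivalently, the lowest AVC in the table is 21/2 ≈ €10.50 at Q = 2, and P = €9 falls below it — price never covers variable cost, so the firm shuts down and loses only its fixed cost.

Q = 0 (shut down); profit = -€84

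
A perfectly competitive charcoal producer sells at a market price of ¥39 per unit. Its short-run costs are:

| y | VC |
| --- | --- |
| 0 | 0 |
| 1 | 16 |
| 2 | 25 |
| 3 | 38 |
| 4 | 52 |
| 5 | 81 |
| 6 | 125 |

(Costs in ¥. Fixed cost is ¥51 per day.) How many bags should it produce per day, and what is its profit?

y = 5; profit = ¥63

Compute π = P·y − TC at each output: y=0: -51; y=1: -28; y=2: 2; y=3: 28; y=4: 53; y=5: 63; y=6: 58.
Profit is maximized at y = 5. AVC there is 81/5 = ¥16.20 ≤ P, so producing beats shutting down (which would give -¥51).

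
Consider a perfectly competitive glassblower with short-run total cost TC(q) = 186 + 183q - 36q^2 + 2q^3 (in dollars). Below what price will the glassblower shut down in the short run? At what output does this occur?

Short-run supply begins at min AVC. From VC = 183q - 36q^2 + 2q^3, AVC = 183 - 36q + 2q^2.
At the minimum of AVC, MC = AVC. MC = 183 - 72q + 6q^2; setting MC = AVC gives 4q^2 - 36q = 0, so q = 9. min AVC = 21.
The firm shuts down for any P below $21.

$21 per unit, at q = 9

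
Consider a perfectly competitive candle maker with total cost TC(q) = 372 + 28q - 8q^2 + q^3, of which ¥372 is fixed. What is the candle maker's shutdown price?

Short-run supply begins at min AVC. From VC = 28q - 8q^2 + q^3, AVC = 28 - 8q + q^2.
dAVC/dq = -8 + 2q = 0 gives q = 4. min AVC = 28 - 8·4 + 4^2 = 12.
For P < ¥12 the firm produces nothing.

¥12 per unit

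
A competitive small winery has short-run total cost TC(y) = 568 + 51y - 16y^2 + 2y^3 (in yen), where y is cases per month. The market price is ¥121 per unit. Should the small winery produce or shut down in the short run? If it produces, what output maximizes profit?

Produce at y = 7

From TC, MC = TC'(y) = 51 - 32y + 6y^2 and AVC = VC/y = 51 - 16y + 2y^2.
AVC is minimized where dAVC/dy = -16 + 4y = 0, at y = 4; min AVC = 51 - 16·4 + 2·4^2 = ¥19.
Because ¥121 ≥ ¥19, revenue can cover variable cost; the firm operates.
P = MC gives -70 - 32y + 6y^2 = 0, with roots -5/3 and 7. Take the larger (rising MC): y* = 7.
Check: AVC at y = 7 is ¥37 ≤ P, so revenue covers variable cost.
Profit = P·y − TC = 121·7 − 827 = ¥20.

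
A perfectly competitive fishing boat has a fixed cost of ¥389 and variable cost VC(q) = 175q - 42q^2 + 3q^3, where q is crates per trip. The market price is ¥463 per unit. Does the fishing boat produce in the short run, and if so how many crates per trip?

From TC, MC = TC'(q) = 175 - 84q + 9q^2 and AVC = VC/q = 175 - 42q + 3q^2.
The AVC parabola has its vertex at q = 42/6 = 7, where AVC = 175 - 42·7 + 3·7^2 = ¥28.
P = ¥463 exceeds min AVC = ¥28, so the firm stays open.
Set P = MC: 463 = 175 - 84q + 9q^2 → -288 - 84q + 9q^2 = 0. The roots are q = -8/3 and q = 12; the profit-maximizing output is on the rising part of MC, so q* = 12.
Check: AVC at q = 12 is ¥103 ≤ P, so revenue covers variable cost.
Profit = P·q − TC = 463·12 − 1625 = ¥3931.

Produce at q = 12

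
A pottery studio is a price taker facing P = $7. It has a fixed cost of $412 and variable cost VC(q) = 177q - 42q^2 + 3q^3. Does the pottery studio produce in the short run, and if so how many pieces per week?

Shut down

From TC, MC = TC'(q) = 177 - 84q + 9q^2 and AVC = VC/q = 177 - 42q + 3q^2.
The AVC parabola has its vertex at q = 42/6 = 7, where AVC = 177 - 42·7 + 3·7^2 = $30.
Since P = $7 < min AVC = $30, price fails to cover variable cost at any output.
The firm minimizes its loss by shutting down and losing only its fixed cost of $412.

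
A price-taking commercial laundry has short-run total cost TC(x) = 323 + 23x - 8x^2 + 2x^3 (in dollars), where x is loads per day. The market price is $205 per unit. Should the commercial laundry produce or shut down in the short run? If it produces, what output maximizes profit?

Strip out fixed cost: VC = 23x - 8x^2 + 2x^3. Then AVC = 23 - 8x + 2x^2 and MC = 23 - 16x + 6x^2.
AVC hits its minimum where MC = AVC, at x = 2, giving min AVC = 23 - 8·2 + 2·2^2 = $15.
Because $205 ≥ $15, revenue can cover variable cost; the firm operates.
P = MC gives -182 - 16x + 6x^2 = 0, with roots -13/3 and 7. Take the larger (rising MC): x* = 7.
Check: AVC at x = 7 is $65 ≤ P, so revenue covers variable cost.
Profit = P·x − TC = 205·7 − 778 = $657.

Produce at x = 7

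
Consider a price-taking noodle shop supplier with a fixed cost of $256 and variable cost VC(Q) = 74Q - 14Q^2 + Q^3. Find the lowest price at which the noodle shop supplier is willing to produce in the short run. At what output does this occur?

$25 per unit, at Q = 7

Short-run supply begins at min AVC. From VC = 74Q - 14Q^2 + Q^3, AVC = 74 - 14Q + Q^2.
At the minimum of AVC, MC = AVC. MC = 74 - 28Q + 3Q^2; setting MC = AVC gives 2Q^2 - 14Q = 0, so Q = 7. min AVC = 25.
For P < $25 the firm produces nothing.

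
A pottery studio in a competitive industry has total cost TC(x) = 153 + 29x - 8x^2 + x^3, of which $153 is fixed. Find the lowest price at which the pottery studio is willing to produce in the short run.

$13 per unit

The shutdown price is the minimum of AVC. VC = 29x - 8x^2 + x^3, so AVC = 29 - 8x + x^2.
At the minimum of AVC, MC = AVC. MC = 29 - 16x + 3x^2; setting MC = AVC gives 2x^2 - 8x = 0, so x = 4. min AVC = 13.
For P < $13 the firm produces nothing.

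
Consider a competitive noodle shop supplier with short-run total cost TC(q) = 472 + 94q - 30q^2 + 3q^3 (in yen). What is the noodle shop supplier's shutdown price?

¥19 per unit

The firm shuts down when price falls below the minimum of average variable cost. AVC = VC/q = 94 - 30q + 3q^2.
At the minimum of AVC, MC = AVC. MC = 94 - 60q + 9q^2; setting MC = AVC gives 6q^2 - 30q = 0, so q = 5. min AVC = 19.
The firm shuts down for any P below ¥19.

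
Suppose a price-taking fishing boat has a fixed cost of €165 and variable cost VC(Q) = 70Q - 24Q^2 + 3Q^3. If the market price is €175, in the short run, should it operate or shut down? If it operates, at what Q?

Strip out fixed cost: VC = 70Q - 24Q^2 + 3Q^3. Then AVC = 70 - 24Q + 3Q^2 and MC = 70 - 48Q + 9Q^2.
AVC hits its minimum where MC = AVC, at Q = 4, giving min AVC = 70 - 24·4 + 3·4^2 = €22.
Since P = €175 ≥ min AVC = €22, price covers variable cost and the firm should produce.
Set P = MC: 175 = 70 - 48Q + 9Q^2 → -105 - 48Q + 9Q^2 = 0. The roots are Q = -5/3 and Q = 7; the profit-maximizing output is on the rising part of MC, so Q* = 7.
Check: AVC at Q = 7 is €49 ≤ P, so revenue covers variable cost.
Profit = P·Q − TC = 175·7 − 508 = €717.

Produce at Q = 7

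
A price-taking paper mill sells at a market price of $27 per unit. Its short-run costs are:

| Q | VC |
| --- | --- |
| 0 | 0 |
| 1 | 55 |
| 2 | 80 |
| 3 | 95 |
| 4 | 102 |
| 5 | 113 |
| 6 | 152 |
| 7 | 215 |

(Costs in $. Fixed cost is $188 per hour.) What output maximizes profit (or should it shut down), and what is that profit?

Profit at each row (π = 27Q − TC): Q=0: -188; Q=1: -216; Q=2: -214; Q=3: -202; Q=4: -182; Q=5: -166; Q=6: -178; Q=7: -214.
Profit is maximized at Q = 5. AVC there is 113/5 = $22.60 ≤ P, so producing beats shutting down (which would give -$188).

Q = 5; profit = -$166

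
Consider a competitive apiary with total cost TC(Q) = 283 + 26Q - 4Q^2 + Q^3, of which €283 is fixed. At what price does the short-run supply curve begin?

Short-run supply begins at min AVC. From VC = 26Q - 4Q^2 + Q^3, AVC = 26 - 4Q + Q^2.
At the minimum of AVC, MC = AVC. MC = 26 - 8Q + 3Q^2; setting MC = AVC gives 2Q^2 - 4Q = 0, so Q = 2. min AVC = 22.
So the shutdown price is €22.

€22 per unit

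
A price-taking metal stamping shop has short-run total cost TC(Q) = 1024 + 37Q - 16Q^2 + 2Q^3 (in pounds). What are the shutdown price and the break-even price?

AVC = 37 - 16Q + 2Q^2; minimized at Q = 4, giving min AVC = £5. That is the shutdown price.
ATC = 1024/Q + 37 - 16Q + 2Q^2. Setting dATC/dQ = −1024/Q^2 − 16 + 4Q = 0 gives Q = 8 (since 4·8^3 − 16·8^2 = 1024).
min ATC = 1024/8 + 37 − 16·8 + 2·8^2 = £165. That is the break-even price.
For £5 ≤ P < £165 the firm produces at a loss; below £5 it shuts down.

Shutdown price = £5; break-even price = £165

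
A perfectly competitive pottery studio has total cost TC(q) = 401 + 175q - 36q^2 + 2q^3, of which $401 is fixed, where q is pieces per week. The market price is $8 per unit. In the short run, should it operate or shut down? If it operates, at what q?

Shut down

Strip out fixed cost: VC = 175q - 36q^2 + 2q^3. Then AVC = 175 - 36q + 2q^2 and MC = 175 - 72q + 6q^2.
The AVC parabola has its vertex at q = 36/4 = 9, where AVC = 175 - 36·9 + 2·9^2 = $13.
With P < min AVC ($8 < $13), every unit sold adds to the loss.
Shutting down limits the loss to fixed cost, $401.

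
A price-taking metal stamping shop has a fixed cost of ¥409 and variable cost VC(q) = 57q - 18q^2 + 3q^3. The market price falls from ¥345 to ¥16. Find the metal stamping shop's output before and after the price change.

MC = 57 - 36q + 9q^2; the shutdown threshold is min AVC = ¥30 (at q = 3).
With P = ¥345 above the shutdown price, P = MC gives q = 8.
At P = ¥16 < min AVC = ¥30, price no longer covers variable cost at any output, so the firm shuts down: q = 0.

Output falls from 8 to 0 (the firm shuts down)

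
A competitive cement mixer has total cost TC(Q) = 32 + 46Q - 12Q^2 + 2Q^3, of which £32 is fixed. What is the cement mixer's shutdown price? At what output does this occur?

£28 per unit, at Q = 3

The shutdown price is the minimum of AVC. VC = 46Q - 12Q^2 + 2Q^3, so AVC = 46 - 12Q + 2Q^2.
dAVC/dQ = -12 + 4Q = 0 gives Q = 3. min AVC = 46 - 12·3 + 2·3^2 = 28.
So the shutdown price is £28.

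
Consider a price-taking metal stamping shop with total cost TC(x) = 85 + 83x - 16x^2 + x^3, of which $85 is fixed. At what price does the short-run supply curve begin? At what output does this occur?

$19 per unit, at x = 8

The firm shuts down when price falls below the minimum of average variable cost. AVC = VC/x = 83 - 16x + x^2.
dAVC/dx = -16 + 2x = 0 gives x = 8. min AVC = 83 - 16·8 + 8^2 = 19.
So the shutdown price is $19.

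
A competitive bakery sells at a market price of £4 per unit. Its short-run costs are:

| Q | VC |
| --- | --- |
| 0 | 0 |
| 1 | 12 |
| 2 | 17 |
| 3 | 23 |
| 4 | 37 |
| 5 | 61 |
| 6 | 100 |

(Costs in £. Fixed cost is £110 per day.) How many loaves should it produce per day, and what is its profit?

Profit at each row (π = 4Q − TC): Q=0: -110; Q=1: -118; Q=2: -119; Q=3: -121; Q=4: -131; Q=5: -151; Q=6: -186.
Profit is highest at Q = 0. Equivalently, the lowest AVC in the table is 23/3 ≈ £7.67 at Q = 3, and P = £4 falls below it — price never covers variable cost, so the firm shuts down and loses only its fixed cost.

Q = 0 (shut down); profit = -£110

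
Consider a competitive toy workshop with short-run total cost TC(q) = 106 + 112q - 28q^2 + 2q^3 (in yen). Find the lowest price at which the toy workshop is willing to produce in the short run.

The firm shuts down when price falls below the minimum of average variable cost. AVC = VC/q = 112 - 28q + 2q^2.
dAVC/dq = -28 + 4q = 0 gives q = 7. min AVC = 112 - 28·7 + 2·7^2 = 14.
For P < ¥14 the firm produces nothing.

¥14 per unit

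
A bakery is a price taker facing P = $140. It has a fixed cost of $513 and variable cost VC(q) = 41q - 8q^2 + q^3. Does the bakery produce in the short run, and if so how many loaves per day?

From TC, MC = TC'(q) = 41 - 16q + 3q^2 and AVC = VC/q = 41 - 8q + q^2.
AVC is minimized where dAVC/dq = -8 + 2q = 0, at q = 4; min AVC = 41 - 8·4 + 4^2 = $25.
P = $140 exceeds min AVC = $25, so the firm stays open.
Set P = MC: 140 = 41 - 16q + 3q^2 → -99 - 16q + 3q^2 = 0. The roots are q = -11/3 and q = 9; the profit-maximizing output is on the rising part of MC, so q* = 9.
Check: AVC at q = 9 is $50 ≤ P, so revenue covers variable cost.
Profit = P·q − TC = 140·9 − 963 = $297.

Produce at q = 9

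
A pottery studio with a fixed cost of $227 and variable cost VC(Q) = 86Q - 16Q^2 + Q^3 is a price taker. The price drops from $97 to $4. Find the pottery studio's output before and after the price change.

Output falls from 11 to 0 (the firm shuts down)

MC = 86 - 32Q + 3Q^2; the shutdown threshold is min AVC = $22 (at Q = 8).
With P = $97 above the shutdown price, P = MC gives Q = 11.
At P = $4 < min AVC = $22, price no longer covers variable cost at any output, so the firm shuts down: Q = 0.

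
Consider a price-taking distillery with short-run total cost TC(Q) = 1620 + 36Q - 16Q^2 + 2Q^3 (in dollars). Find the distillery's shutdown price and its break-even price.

AVC = 36 - 16Q + 2Q^2; minimized at Q = 4, giving min AVC = $4. That is the shutdown price.
ATC = 1620/Q + 36 - 16Q + 2Q^2. Setting dATC/dQ = −1620/Q^2 − 16 + 4Q = 0 gives Q = 9 (since 4·9^3 − 16·9^2 = 1620).
min ATC = 1620/9 + 36 − 16·9 + 2·9^2 = $234. That is the break-even price.
Between these two prices the firm operates at a loss; above $234 it earns a profit.

Shutdown price = $4; break-even price = $234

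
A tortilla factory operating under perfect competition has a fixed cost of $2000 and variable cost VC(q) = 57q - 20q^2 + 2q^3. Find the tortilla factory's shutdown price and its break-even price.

AVC = 57 - 20q + 2q^2; minimized at q = 5, giving min AVC = $7. That is the shutdown price.
ATC = 2000/q + 57 - 20q + 2q^2. Setting dATC/dq = −2000/q^2 − 20 + 4q = 0 gives q = 10 (since 4·10^3 − 20·10^2 = 2000).
min ATC = 2000/10 + 57 − 20·10 + 2·10^2 = $257. That is the break-even price.
Between these two prices the firm operates at a loss; above $257 it earns a profit.

Shutdown price = $7; break-even price = $257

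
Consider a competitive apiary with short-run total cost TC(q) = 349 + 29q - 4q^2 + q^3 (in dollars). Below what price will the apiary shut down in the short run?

The shutdown price is the minimum of AVC. VC = 29q - 4q^2 + q^3, so AVC = 29 - 4q + q^2.
dAVC/dq = -4 + 2q = 0 gives q = 2. min AVC = 29 - 4·2 + 2^2 = 25.
So the shutdown price is $25.

$25 per unit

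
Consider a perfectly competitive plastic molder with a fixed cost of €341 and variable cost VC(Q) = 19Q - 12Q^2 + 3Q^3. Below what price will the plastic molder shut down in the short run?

The shutdown price is the minimum of AVC. VC = 19Q - 12Q^2 + 3Q^3, so AVC = 19 - 12Q + 3Q^2.
dAVC/dQ = -12 + 6Q = 0 gives Q = 2. min AVC = 19 - 12·2 + 3·2^2 = 7.
The firm shuts down for any P below €7.

€7 per unit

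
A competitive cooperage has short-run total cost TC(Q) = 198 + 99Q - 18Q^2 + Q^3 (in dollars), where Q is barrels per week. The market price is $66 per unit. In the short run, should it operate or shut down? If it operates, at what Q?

Produce at Q = 11

From TC, MC = TC'(Q) = 99 - 36Q + 3Q^2 and AVC = VC/Q = 99 - 18Q + Q^2.
AVC hits its minimum where MC = AVC, at Q = 9, giving min AVC = 99 - 18·9 + 9^2 = $18.
P = $66 exceeds min AVC = $18, so the firm stays open.
Solving P = MC: 33 - 36Q + 3Q^2 = 0 ⇒ Q = 1 or 11. On the upward-sloping branch, Q* = 11.
Check: AVC at Q = 11 is $22 ≤ P, so revenue covers variable cost.
Profit = P·Q − TC = 66·11 − 440 = $286.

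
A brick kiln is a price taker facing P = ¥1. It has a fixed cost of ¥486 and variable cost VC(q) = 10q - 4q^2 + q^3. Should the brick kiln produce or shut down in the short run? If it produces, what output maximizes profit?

Variable cost is VC = 10q - 4q^2 + q^3, so AVC = VC/q = 10 - 4q + q^2 and MC = dTC/dq = 10 - 8q + 3q^2.
The AVC parabola has its vertex at q = 4/2 = 2, where AVC = 10 - 4·2 + 2^2 = ¥6.
Since P = ¥1 < min AVC = ¥6, price fails to cover variable cost at any output.
The firm minimizes its loss by shutting down and losing only its fixed cost of ¥486.

Shut down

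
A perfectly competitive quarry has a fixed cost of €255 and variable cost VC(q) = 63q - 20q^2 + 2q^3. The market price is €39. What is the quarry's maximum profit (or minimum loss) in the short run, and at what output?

AVC = 63 - 20q + 2q^2; min AVC = €13 at q = 5. Since P = €39 ≥ min AVC, the firm produces.
MC = 63 - 40q + 6q^2. Setting P = MC and taking the root on the rising branch gives q* = 6.
TR = 39·6 = 234. TC = 255 + 90 = 345. Profit = 234 − 345 = -€111.
By producing, the firm covers all variable cost plus €144 of fixed cost; shutting down would lose the full €255.

Profit = -€111 at q = 6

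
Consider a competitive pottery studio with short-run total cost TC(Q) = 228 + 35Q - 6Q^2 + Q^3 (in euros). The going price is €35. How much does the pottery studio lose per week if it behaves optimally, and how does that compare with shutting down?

AVC = 35 - 6Q + Q^2 has its minimum €26 at Q = 3; price €35 clears that bar, so the firm operates.
MC = 35 - 12Q + 3Q^2. Setting P = MC and taking the root on the rising branch gives Q* = 4.
TR = 35·4 = 140. TC = 228 + 108 = 336. Profit = 140 − 336 = -€196.
By producing, the firm covers all variable cost plus €32 of fixed cost; shutting down would lose the full €228.

Profit = -€196 at Q = 4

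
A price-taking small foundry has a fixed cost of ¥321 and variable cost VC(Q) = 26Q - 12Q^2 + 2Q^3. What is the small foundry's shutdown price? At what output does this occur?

The firm shuts down when price falls below the minimum of average variable cost. AVC = VC/Q = 26 - 12Q + 2Q^2.
dAVC/dQ = -12 + 4Q = 0 gives Q = 3. min AVC = 26 - 12·3 + 2·3^2 = 8.
For P < ¥8 the firm produces nothing.

¥8 per unit, at Q = 3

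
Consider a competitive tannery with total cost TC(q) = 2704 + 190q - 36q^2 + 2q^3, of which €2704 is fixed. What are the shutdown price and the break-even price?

AVC = 190 - 36q + 2q^2; minimized at q = 9, giving min AVC = €28. That is the shutdown price.
ATC = 2704/q + 190 - 36q + 2q^2. Setting dATC/dq = −2704/q^2 − 36 + 4q = 0 gives q = 13 (since 4·13^3 − 36·13^2 = 2704).
min ATC = 2704/13 + 190 − 36·13 + 2·13^2 = €268. That is the break-even price.
Between these two prices the firm operates at a loss; above €268 it earns a profit.

Shutdown price = €28; break-even price = €268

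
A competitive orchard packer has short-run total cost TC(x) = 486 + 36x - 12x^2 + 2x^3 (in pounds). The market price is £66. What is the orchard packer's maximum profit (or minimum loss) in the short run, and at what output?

AVC = 36 - 12x + 2x^2; min AVC = £18 at x = 3. Since P = £66 ≥ min AVC, the firm produces.
MC = 36 - 24x + 6x^2. Setting P = MC and taking the root on the rising branch gives x* = 5.
TR = 66·5 = 330. TC = 486 + 130 = 616. Profit = 330 − 616 = -£286.
By producing, the firm covers all variable cost plus £200 of fixed cost; shutting down would lose the full £486.

Profit = -£286 at x = 5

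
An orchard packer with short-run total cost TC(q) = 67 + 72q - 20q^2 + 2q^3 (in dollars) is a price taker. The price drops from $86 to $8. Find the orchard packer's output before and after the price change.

AVC = 72 - 20q + 2q^2, minimized at q = 5 where min AVC = $22. MC = 72 - 40q + 6q^2.
At P = $86 ≥ min AVC, set P = MC on the rising branch: q = 7.
At P = $8 < min AVC = $22, price no longer covers variable cost at any output, so the firm shuts down: q = 0.

Output falls from 7 to 0 (the firm shuts down)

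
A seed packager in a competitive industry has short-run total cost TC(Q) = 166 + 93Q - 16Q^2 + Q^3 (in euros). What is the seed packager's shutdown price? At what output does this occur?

€29 per unit, at Q = 8

The shutdown price is the minimum of AVC. VC = 93Q - 16Q^2 + Q^3, so AVC = 93 - 16Q + Q^2.
dAVC/dQ = -16 + 2Q = 0 gives Q = 8. min AVC = 93 - 16·8 + 8^2 = 29.
For P < €29 the firm produces nothing.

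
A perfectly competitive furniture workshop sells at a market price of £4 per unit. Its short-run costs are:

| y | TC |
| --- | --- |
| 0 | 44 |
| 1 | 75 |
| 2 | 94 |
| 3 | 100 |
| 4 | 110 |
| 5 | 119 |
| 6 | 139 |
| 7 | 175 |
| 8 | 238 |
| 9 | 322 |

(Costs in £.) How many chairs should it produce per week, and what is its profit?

Compute π = P·y − TC at each output: y=0: -44; y=1: -71; y=2: -86; y=3: -88; y=4: -94; y=5: -99; y=6: -115; y=7: -147; y=8: -206; y=9: -286.
Profit is highest at y = 0. Equivalently, the lowest AVC in the table is 75/5 ≈ £15 at y = 5, and P = £4 falls below it — price never covers variable cost, so the firm shuts down and loses only its fixed cost.

y = 0 (shut down); profit = -£44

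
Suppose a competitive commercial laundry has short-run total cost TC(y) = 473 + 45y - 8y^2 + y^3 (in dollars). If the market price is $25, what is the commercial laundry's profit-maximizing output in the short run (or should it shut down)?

Shut down

Strip out fixed cost: VC = 45y - 8y^2 + y^3. Then AVC = 45 - 8y + y^2 and MC = 45 - 16y + 3y^2.
AVC is minimized where dAVC/dy = -8 + 2y = 0, at y = 4; min AVC = 45 - 8·4 + 4^2 = $29.
Since P = $25 < min AVC = $29, price fails to cover variable cost at any output.
Shutting down limits the loss to fixed cost, $473.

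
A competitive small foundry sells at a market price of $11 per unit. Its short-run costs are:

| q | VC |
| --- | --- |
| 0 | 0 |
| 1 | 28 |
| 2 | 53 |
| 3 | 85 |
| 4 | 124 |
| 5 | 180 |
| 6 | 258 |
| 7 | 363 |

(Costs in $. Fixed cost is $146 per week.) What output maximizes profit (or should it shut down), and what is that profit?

Profit at each row (π = 11q − TC): q=0: -146; q=1: -163; q=2: -177; q=3: -198; q=4: -226; q=5: -271; q=6: -338; q=7: -432.
Profit is highest at q = 0. Equivalently, the lowest AVC in the table is 53/2 ≈ $26.50 at q = 2, and P = $11 falls below it — price never covers variable cost, so the firm shuts down and loses only its fixed cost.

q = 0 (shut down); profit = -$146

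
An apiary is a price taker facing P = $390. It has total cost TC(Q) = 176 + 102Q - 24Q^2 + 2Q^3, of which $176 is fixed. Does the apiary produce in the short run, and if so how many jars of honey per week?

Variable cost is VC = 102Q - 24Q^2 + 2Q^3, so AVC = VC/Q = 102 - 24Q + 2Q^2 and MC = dTC/dQ = 102 - 48Q + 6Q^2.
AVC hits its minimum where MC = AVC, at Q = 6, giving min AVC = 102 - 24·6 + 2·6^2 = $30.
Since P = $390 ≥ min AVC = $30, price covers variable cost and the firm should produce.
Solving P = MC: -288 - 48Q + 6Q^2 = 0 ⇒ Q = -4 or 12. On the upward-sloping branch, Q* = 12.
Check: AVC at Q = 12 is $102 ≤ P, so revenue covers variable cost.
Profit = P·Q − TC = 390·12 − 1400 = $3280.

Produce at Q = 12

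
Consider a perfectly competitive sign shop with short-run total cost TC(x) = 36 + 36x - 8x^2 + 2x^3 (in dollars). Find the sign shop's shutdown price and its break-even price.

Shutdown price = $28; break-even price = $42

AVC = 36 - 8x + 2x^2; minimized at x = 2, giving min AVC = $28. That is the shutdown price.
ATC = 36/x + 36 - 8x + 2x^2. Setting dATC/dx = −36/x^2 − 8 + 4x = 0 gives x = 3 (since 4·3^3 − 8·3^2 = 36).
min ATC = 36/3 + 36 − 8·3 + 2·3^2 = $42. That is the break-even price.
For $28 ≤ P < $42 the firm produces at a loss; below $28 it shuts down.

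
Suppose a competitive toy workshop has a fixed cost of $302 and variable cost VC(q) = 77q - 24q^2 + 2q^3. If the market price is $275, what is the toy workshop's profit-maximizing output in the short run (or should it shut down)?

Strip out fixed cost: VC = 77q - 24q^2 + 2q^3. Then AVC = 77 - 24q + 2q^2 and MC = 77 - 48q + 6q^2.
The AVC parabola has its vertex at q = 24/4 = 6, where AVC = 77 - 24·6 + 2·6^2 = $5.
Because $275 ≥ $5, revenue can cover variable cost; the firm operates.
P = MC gives -198 - 48q + 6q^2 = 0, with roots -3 and 11. Take the larger (rising MC): q* = 11.
Check: AVC at q = 11 is $55 ≤ P, so revenue covers variable cost.
Profit = P·q − TC = 275·11 − 907 = $2118.

Produce at q = 11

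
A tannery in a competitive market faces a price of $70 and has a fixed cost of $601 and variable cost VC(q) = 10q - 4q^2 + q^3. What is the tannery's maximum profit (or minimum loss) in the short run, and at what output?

Profit = -$313 at q = 6

AVC = 10 - 4q + q^2; min AVC = $6 at q = 2. Since P = $70 ≥ min AVC, the firm produces.
MC = 10 - 8q + 3q^2. Setting P = MC and taking the root on the rising branch gives q* = 6.
TR = 70·6 = 420. TC = 601 + 132 = 733. Profit = 420 − 733 = -$313.
That loss of $313 beats the $601 the firm would lose by shutting down; producing recovers $288 of fixed cost.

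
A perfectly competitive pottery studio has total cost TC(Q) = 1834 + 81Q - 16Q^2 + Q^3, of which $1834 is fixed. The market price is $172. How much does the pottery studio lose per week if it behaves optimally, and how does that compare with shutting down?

AVC = 81 - 16Q + Q^2 has its minimum $17 at Q = 8; price $172 clears that bar, so the firm operates.
With MC = 81 - 32Q + 3Q^2, P = MC on the upward-sloping part at Q* = 13.
TR = 172·13 = 2236. TC = 1834 + 546 = 2380. Profit = 2236 − 2380 = -$144.
Shutting down would mean losing the fixed cost of $1834, so operating at a loss of $144 is better by $1690.

Profit = -$144 at Q = 13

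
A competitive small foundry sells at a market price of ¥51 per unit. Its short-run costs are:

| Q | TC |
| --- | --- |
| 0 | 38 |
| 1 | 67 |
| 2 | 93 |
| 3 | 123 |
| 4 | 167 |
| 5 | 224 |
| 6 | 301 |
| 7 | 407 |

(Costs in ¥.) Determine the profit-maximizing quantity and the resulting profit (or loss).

Q = 4; profit = ¥37

Compute π = P·Q − TC at each output: Q=0: -38; Q=1: -16; Q=2: 9; Q=3: 30; Q=4: 37; Q=5: 31; Q=6: 5; Q=7: -50.
Profit is maximized at Q = 4. AVC there is 129/4 = ¥32.25 ≤ P, so producing beats shutting down (which would give -¥38).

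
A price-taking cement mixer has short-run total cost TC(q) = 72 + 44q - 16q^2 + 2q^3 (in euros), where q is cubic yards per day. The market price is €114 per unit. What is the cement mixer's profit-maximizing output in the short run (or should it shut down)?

Variable cost is VC = 44q - 16q^2 + 2q^3, so AVC = VC/q = 44 - 16q + 2q^2 and MC = dTC/dq = 44 - 32q + 6q^2.
The AVC parabola has its vertex at q = 16/4 = 4, where AVC = 44 - 16·4 + 2·4^2 = €12.
P = €114 exceeds min AVC = €12, so the firm stays open.
Set P = MC: 114 = 44 - 32q + 6q^2 → -70 - 32q + 6q^2 = 0. The roots are q = -5/3 and q = 7; the profit-maximizing output is on the rising part of MC, so q* = 7.
Check: AVC at q = 7 is €30 ≤ P, so revenue covers variable cost.
Profit = P·q − TC = 114·7 − 282 = €516.

Produce at q = 7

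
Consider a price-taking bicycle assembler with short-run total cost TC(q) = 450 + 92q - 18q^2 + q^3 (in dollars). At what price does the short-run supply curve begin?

$11 per unit

The firm shuts down when price falls below the minimum of average variable cost. AVC = VC/q = 92 - 18q + q^2.
At the minimum of AVC, MC = AVC. MC = 92 - 36q + 3q^2; setting MC = AVC gives 2q^2 - 18q = 0, so q = 9. min AVC = 11.
The firm shuts down for any P below $11.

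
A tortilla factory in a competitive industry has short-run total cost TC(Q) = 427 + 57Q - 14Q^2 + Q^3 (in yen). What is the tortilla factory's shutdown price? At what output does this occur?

¥8 per unit, at Q = 7

The firm shuts down when price falls below the minimum of average variable cost. AVC = VC/Q = 57 - 14Q + Q^2.
At the minimum of AVC, MC = AVC. MC = 57 - 28Q + 3Q^2; setting MC = AVC gives 2Q^2 - 14Q = 0, so Q = 7. min AVC = 8.
The firm shuts down for any P below ¥8.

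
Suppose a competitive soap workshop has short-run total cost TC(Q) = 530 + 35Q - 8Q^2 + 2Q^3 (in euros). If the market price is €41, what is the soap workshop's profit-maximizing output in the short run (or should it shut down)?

From TC, MC = TC'(Q) = 35 - 16Q + 6Q^2 and AVC = VC/Q = 35 - 8Q + 2Q^2.
AVC is minimized where dAVC/dQ = -8 + 4Q = 0, at Q = 2; min AVC = 35 - 8·2 + 2·2^2 = €27.
Since P = €41 ≥ min AVC = €27, price covers variable cost and the firm should produce.
Solving P = MC: -6 - 16Q + 6Q^2 = 0 ⇒ Q = -1/3 or 3. On the upward-sloping branch, Q* = 3.
Check: AVC at Q = 3 is €29 ≤ P, so revenue covers variable cost.
Profit = P·Q − TC = 41·3 − 617 = -€494, a loss, but smaller than the €530 fixed cost the firm would lose by shutting down.

Produce at Q = 3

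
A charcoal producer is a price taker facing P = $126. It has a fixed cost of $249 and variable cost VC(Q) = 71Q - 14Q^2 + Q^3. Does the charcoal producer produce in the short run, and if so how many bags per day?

Strip out fixed cost: VC = 71Q - 14Q^2 + Q^3. Then AVC = 71 - 14Q + Q^2 and MC = 71 - 28Q + 3Q^2.
AVC hits its minimum where MC = AVC, at Q = 7, giving min AVC = 71 - 14·7 + 7^2 = $22.
P = $126 exceeds min AVC = $22, so the firm stays open.
P = MC gives -55 - 28Q + 3Q^2 = 0, with roots -5/3 and 11. Take the larger (rising MC): Q* = 11.
Check: AVC at Q = 11 is $38 ≤ P, so revenue covers variable cost.
Profit = P·Q − TC = 126·11 − 667 = $719.

Produce at Q = 11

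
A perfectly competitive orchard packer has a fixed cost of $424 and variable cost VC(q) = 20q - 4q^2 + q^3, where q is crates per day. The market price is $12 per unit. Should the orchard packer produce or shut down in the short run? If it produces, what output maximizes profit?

Variable cost is VC = 20q - 4q^2 + q^3, so AVC = VC/q = 20 - 4q + q^2 and MC = dTC/dq = 20 - 8q + 3q^2.
AVC is minimized where dAVC/dq = -4 + 2q = 0, at q = 2; min AVC = 20 - 4·2 + 2^2 = $16.
Since P = $12 < min AVC = $16, price fails to cover variable cost at any output.
The firm minimizes its loss by shutting down and losing only its fixed cost of $424.

Shut down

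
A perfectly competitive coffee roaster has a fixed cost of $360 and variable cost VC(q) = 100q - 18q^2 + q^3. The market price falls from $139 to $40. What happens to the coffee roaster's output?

MC = 100 - 36q + 3q^2; the shutdown threshold is min AVC = $19 (at q = 9).
At P = $139 ≥ min AVC, set P = MC on the rising branch: q = 13.
At P = $40 ≥ min AVC, set P = MC: q = 10. The firm stays open but cuts output.

Output falls from 13 to 10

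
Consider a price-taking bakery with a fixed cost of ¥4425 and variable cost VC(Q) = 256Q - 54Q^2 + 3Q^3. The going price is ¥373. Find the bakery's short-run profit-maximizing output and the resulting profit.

Profit = -¥369 at Q = 13

AVC = 256 - 54Q + 3Q^2; min AVC = ¥13 at Q = 9. Since P = ¥373 ≥ min AVC, the firm produces.
With MC = 256 - 108Q + 9Q^2, P = MC on the upward-sloping part at Q* = 13.
TR = 373·13 = 4849. TC = 4425 + 793 = 5218. Profit = 4849 − 5218 = -¥369.
By producing, the firm covers all variable cost plus ¥4056 of fixed cost; shutting down would lose the full ¥4425.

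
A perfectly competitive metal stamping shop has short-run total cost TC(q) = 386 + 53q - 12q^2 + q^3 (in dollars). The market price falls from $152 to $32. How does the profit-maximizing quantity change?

Output falls from 11 to 7

MC = 53 - 24q + 3q^2; the shutdown threshold is min AVC = $17 (at q = 6).
At P = $152 ≥ min AVC, set P = MC on the rising branch: q = 11.
At P = $32 ≥ min AVC, set P = MC: q = 7. The firm stays open but cuts output.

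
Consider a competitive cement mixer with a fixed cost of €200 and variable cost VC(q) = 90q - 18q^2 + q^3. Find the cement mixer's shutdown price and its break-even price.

Shutdown price = min AVC. AVC = 90 - 18q + q^2, with vertex at q = 9 and minimum €9.
ATC = 200/q + 90 - 18q + q^2. Setting dATC/dq = −200/q^2 − 18 + 2q = 0 gives q = 10 (since 2·10^3 − 18·10^2 = 200).
min ATC = 200/10 + 90 − 18·10 + 10^2 = €30. That is the break-even price.
Between these two prices the firm operates at a loss; above €30 it earns a profit.

Shutdown price = €9; break-even price = €30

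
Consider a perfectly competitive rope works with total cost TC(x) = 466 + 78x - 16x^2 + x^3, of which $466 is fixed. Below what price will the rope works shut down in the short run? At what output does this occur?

$14 per unit, at x = 8

Short-run supply begins at min AVC. From VC = 78x - 16x^2 + x^3, AVC = 78 - 16x + x^2.
dAVC/dx = -16 + 2x = 0 gives x = 8. min AVC = 78 - 16·8 + 8^2 = 14.
The firm shuts down for any P below $14.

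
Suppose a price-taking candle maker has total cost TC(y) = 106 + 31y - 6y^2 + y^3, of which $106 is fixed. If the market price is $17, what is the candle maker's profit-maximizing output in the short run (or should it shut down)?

Shut down

Variable cost is VC = 31y - 6y^2 + y^3, so AVC = VC/y = 31 - 6y + y^2 and MC = dTC/dy = 31 - 12y + 3y^2.
The AVC parabola has its vertex at y = 6/2 = 3, where AVC = 31 - 6·3 + 3^2 = $22.
P = $17 lies below min AVC = $22; no output level covers variable cost.
Best response: produce nothing and absorb the $106 fixed cost.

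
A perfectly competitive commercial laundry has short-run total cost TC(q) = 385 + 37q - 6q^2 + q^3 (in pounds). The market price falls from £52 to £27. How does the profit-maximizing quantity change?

Output falls from 5 to 0 (the firm shuts down)

MC = 37 - 12q + 3q^2; the shutdown threshold is min AVC = £28 (at q = 3).
At P = £52 ≥ min AVC, set P = MC on the rising branch: q = 5.
At P = £27 < min AVC = £28, price no longer covers variable cost at any output, so the firm shuts down: q = 0.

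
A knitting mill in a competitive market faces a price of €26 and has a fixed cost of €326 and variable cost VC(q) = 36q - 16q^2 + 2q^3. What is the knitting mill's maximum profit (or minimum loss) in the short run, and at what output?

AVC = 36 - 16q + 2q^2 has its minimum €4 at q = 4; price €26 clears that bar, so the firm operates.
MC = 36 - 32q + 6q^2. Setting P = MC and taking the root on the rising branch gives q* = 5.
TR = 26·5 = 130. TC = 326 + 30 = 356. Profit = 130 − 356 = -€226.
That loss of €226 beats the €326 the firm would lose by shutting down; producing recovers €100 of fixed cost.

Profit = -€226 at q = 5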